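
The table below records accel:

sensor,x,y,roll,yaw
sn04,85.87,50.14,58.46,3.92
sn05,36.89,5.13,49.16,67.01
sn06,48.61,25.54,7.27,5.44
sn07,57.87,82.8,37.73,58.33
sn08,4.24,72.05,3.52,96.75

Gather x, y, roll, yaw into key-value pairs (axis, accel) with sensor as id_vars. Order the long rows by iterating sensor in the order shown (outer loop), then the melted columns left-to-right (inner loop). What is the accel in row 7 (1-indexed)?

20 rows total (5 × 4). Row 7: index ⌊(7-1)/4⌋ = 1 into sensor → sn05; (7-1) mod 4 = 2 into the melted columns → roll.
So row 7 is (sn05, roll, 49.16); accel = 49.16.

49.16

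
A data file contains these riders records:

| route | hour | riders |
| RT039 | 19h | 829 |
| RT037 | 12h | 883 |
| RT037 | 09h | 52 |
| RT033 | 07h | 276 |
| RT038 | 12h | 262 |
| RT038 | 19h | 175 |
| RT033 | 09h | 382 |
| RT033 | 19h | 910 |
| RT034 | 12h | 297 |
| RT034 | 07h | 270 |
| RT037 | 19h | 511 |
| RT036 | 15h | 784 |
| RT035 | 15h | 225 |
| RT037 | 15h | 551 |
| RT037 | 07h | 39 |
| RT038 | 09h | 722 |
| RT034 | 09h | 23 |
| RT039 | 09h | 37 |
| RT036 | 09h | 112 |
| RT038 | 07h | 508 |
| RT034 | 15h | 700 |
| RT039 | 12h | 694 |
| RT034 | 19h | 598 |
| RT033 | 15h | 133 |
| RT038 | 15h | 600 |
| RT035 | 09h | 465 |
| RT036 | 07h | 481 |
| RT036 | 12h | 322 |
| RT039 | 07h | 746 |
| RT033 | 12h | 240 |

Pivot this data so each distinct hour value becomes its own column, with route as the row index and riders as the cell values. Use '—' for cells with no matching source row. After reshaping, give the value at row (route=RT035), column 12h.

No long-format row has route=RT035 and hour=12h, so the cell is —.

—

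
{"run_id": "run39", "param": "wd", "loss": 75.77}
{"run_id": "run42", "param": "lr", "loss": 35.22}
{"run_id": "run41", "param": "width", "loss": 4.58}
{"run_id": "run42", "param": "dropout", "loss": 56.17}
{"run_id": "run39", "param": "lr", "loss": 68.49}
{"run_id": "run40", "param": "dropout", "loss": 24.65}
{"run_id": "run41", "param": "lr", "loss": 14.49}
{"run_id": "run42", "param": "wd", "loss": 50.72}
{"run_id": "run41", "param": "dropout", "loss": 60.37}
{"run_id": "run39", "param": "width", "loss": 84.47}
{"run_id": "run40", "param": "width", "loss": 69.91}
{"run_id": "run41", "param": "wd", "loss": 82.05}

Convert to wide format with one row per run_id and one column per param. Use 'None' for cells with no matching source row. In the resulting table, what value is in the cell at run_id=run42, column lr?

35.22

The long row with run_id=run42, param=lr has loss=35.22.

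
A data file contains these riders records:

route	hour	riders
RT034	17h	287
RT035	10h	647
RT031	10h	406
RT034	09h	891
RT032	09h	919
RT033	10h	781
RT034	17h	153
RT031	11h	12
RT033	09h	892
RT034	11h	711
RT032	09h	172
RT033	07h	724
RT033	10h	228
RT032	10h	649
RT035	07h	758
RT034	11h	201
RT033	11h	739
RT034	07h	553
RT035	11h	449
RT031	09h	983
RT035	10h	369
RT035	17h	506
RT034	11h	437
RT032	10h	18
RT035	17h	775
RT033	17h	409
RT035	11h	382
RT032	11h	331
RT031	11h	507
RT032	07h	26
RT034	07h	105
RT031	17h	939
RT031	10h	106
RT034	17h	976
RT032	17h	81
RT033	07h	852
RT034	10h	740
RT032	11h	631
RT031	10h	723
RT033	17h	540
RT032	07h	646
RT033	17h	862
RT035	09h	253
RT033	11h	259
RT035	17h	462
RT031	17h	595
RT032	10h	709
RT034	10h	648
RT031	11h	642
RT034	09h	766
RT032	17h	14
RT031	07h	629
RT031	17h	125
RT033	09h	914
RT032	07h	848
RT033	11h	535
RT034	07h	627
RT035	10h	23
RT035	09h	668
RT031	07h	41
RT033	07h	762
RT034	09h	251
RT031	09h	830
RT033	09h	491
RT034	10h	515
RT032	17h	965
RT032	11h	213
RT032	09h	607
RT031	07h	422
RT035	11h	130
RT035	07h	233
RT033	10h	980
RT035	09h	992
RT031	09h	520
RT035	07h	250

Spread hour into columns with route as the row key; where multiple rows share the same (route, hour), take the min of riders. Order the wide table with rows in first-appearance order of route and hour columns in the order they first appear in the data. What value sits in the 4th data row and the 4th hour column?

With rows in first-appearance order of route, row 4 is route=RT032. hour columns in first-appearance order: 17h, 10h, 09h, 11h, 07h; column 4 is 11h.
Long rows with route=RT032, hour=11h: min(331, 631, 213) = 213.

213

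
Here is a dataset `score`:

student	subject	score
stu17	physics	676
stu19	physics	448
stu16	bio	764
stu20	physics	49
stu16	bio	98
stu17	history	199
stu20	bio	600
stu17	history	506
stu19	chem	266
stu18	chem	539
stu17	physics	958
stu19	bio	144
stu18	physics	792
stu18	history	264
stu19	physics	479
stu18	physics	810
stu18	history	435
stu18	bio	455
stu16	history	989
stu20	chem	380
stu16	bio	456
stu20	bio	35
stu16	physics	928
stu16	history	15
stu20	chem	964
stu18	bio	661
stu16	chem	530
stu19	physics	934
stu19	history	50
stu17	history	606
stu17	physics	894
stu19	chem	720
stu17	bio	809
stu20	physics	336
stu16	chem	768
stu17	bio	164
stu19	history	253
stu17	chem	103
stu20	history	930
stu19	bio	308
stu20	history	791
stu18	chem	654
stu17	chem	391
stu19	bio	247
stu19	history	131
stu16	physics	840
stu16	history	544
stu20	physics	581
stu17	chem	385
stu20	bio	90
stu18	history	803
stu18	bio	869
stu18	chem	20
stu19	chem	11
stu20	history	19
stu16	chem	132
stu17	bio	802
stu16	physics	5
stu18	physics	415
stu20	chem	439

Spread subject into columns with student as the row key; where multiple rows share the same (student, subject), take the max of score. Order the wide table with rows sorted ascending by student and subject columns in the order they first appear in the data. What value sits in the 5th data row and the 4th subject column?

With rows sorted ascending by student, row 5 is student=stu20. subject columns in first-appearance order: physics, bio, history, chem; column 4 is chem.
Long rows with student=stu20, subject=chem: max(380, 964, 439) = 964.

964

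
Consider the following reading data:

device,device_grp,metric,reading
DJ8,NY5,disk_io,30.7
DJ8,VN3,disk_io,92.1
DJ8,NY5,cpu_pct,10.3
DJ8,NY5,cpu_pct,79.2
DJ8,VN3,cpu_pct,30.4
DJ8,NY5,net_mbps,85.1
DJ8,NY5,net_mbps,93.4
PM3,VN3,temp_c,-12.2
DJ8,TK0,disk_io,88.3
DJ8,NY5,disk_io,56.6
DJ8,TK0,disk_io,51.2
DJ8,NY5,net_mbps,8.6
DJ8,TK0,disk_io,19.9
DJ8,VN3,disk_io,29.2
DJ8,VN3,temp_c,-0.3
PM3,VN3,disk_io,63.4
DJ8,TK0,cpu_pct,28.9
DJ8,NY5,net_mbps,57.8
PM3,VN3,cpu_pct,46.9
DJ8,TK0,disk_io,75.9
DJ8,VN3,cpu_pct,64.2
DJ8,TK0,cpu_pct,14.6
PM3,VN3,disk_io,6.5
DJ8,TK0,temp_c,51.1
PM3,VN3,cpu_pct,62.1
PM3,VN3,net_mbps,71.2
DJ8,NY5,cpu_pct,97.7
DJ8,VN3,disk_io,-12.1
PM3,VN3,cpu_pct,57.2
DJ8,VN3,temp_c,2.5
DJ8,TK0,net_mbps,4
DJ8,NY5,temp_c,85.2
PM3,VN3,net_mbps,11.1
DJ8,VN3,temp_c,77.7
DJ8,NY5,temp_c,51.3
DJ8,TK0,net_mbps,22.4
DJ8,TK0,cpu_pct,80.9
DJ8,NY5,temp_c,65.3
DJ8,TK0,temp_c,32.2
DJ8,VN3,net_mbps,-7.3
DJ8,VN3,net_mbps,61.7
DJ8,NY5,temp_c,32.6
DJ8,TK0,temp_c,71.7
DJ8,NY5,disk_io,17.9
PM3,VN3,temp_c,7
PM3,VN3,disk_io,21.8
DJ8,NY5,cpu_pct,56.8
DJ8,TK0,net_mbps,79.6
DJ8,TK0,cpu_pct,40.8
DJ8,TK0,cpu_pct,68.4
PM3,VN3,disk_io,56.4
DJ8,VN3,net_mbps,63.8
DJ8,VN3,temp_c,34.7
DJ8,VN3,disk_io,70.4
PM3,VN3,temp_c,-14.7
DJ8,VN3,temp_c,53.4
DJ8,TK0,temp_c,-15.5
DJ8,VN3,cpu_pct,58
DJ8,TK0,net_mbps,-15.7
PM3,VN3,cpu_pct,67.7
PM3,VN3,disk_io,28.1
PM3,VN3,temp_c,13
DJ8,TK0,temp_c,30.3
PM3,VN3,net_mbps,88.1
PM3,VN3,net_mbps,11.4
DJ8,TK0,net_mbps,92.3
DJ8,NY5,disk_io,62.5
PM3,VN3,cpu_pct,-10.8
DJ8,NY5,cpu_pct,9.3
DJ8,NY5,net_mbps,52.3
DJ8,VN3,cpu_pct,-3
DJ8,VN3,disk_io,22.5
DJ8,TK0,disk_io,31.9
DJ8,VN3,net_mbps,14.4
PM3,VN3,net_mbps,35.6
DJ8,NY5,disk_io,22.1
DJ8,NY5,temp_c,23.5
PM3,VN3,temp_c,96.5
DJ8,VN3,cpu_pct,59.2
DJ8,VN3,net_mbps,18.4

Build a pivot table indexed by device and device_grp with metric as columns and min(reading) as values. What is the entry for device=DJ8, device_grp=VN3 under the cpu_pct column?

-3

Rows with device=DJ8, device_grp=VN3 and metric=cpu_pct: reading values are 30.4, 64.2, 58, -3, 59.2.
min(30.4, 64.2, 58, -3, 59.2) = -3.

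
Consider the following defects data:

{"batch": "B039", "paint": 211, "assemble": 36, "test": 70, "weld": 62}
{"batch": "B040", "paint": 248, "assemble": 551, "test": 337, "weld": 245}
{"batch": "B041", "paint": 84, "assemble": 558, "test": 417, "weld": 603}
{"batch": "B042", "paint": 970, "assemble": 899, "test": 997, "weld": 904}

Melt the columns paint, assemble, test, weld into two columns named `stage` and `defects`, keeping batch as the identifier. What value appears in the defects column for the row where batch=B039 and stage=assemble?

Unpivoting turns each (batch, wide-column) pair into one long row.
The wide cell at row B039, column assemble holds 36, so the long row (B039, assemble) has defects=36.

36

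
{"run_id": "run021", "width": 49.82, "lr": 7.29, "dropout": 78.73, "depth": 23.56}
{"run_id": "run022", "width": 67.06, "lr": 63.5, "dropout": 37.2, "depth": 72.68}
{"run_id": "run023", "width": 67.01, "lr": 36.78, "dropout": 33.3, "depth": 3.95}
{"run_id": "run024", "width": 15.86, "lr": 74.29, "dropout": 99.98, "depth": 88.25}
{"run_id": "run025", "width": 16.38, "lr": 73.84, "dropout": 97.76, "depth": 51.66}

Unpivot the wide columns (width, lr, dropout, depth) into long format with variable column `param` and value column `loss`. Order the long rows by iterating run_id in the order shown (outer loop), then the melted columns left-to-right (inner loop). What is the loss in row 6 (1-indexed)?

63.5

20 rows total (5 × 4). Row 6: index ⌊(6-1)/4⌋ = 1 into run_id → run022; (6-1) mod 4 = 1 into the melted columns → lr.
So row 6 is (run022, lr, 63.5); loss = 63.5.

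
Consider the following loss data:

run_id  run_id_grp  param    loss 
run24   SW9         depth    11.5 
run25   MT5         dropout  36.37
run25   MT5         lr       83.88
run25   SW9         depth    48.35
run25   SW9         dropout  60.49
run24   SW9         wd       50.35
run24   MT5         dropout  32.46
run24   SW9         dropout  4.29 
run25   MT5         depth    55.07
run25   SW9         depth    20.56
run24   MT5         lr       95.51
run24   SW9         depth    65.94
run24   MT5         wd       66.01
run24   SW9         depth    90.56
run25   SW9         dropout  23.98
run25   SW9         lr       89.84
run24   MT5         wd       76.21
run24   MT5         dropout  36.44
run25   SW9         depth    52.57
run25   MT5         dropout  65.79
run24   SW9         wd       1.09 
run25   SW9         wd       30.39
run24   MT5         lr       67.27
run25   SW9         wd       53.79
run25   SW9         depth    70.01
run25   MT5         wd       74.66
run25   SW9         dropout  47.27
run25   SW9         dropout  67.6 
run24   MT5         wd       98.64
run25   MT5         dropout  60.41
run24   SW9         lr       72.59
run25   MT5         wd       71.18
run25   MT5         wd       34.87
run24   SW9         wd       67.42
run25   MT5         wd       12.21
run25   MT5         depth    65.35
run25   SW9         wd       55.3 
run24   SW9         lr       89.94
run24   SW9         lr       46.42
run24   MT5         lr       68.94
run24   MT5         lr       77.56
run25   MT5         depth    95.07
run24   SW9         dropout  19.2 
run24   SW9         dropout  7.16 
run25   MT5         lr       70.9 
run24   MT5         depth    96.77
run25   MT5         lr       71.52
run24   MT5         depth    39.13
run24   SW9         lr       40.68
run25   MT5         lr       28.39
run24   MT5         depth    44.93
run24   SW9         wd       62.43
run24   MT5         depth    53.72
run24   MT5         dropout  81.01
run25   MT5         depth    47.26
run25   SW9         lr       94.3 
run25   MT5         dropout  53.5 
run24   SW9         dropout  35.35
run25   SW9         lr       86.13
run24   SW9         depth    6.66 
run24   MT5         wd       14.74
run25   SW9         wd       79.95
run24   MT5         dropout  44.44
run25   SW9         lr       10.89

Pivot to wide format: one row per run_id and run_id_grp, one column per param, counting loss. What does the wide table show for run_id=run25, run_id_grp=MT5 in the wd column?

Rows with run_id=run25, run_id_grp=MT5 and param=wd: loss values are 74.66, 71.18, 34.87, 12.21.
4 rows match — count = 4.

4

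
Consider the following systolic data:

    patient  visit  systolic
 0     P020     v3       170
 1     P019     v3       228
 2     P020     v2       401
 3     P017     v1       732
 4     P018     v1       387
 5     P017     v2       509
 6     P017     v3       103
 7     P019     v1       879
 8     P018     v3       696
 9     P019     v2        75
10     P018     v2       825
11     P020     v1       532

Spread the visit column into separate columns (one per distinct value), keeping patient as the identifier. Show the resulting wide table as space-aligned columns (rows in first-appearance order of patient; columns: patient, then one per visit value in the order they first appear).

patient  v3   v2   v1 
P020     170  401  532
P019     228  75   879
P017     103  509  732
P018     696  825  387

Columns: patient plus the 3 distinct visit values (v3, v2, v1).
For example, row P020 column v3 takes systolic=170 from the long row (P020, v3).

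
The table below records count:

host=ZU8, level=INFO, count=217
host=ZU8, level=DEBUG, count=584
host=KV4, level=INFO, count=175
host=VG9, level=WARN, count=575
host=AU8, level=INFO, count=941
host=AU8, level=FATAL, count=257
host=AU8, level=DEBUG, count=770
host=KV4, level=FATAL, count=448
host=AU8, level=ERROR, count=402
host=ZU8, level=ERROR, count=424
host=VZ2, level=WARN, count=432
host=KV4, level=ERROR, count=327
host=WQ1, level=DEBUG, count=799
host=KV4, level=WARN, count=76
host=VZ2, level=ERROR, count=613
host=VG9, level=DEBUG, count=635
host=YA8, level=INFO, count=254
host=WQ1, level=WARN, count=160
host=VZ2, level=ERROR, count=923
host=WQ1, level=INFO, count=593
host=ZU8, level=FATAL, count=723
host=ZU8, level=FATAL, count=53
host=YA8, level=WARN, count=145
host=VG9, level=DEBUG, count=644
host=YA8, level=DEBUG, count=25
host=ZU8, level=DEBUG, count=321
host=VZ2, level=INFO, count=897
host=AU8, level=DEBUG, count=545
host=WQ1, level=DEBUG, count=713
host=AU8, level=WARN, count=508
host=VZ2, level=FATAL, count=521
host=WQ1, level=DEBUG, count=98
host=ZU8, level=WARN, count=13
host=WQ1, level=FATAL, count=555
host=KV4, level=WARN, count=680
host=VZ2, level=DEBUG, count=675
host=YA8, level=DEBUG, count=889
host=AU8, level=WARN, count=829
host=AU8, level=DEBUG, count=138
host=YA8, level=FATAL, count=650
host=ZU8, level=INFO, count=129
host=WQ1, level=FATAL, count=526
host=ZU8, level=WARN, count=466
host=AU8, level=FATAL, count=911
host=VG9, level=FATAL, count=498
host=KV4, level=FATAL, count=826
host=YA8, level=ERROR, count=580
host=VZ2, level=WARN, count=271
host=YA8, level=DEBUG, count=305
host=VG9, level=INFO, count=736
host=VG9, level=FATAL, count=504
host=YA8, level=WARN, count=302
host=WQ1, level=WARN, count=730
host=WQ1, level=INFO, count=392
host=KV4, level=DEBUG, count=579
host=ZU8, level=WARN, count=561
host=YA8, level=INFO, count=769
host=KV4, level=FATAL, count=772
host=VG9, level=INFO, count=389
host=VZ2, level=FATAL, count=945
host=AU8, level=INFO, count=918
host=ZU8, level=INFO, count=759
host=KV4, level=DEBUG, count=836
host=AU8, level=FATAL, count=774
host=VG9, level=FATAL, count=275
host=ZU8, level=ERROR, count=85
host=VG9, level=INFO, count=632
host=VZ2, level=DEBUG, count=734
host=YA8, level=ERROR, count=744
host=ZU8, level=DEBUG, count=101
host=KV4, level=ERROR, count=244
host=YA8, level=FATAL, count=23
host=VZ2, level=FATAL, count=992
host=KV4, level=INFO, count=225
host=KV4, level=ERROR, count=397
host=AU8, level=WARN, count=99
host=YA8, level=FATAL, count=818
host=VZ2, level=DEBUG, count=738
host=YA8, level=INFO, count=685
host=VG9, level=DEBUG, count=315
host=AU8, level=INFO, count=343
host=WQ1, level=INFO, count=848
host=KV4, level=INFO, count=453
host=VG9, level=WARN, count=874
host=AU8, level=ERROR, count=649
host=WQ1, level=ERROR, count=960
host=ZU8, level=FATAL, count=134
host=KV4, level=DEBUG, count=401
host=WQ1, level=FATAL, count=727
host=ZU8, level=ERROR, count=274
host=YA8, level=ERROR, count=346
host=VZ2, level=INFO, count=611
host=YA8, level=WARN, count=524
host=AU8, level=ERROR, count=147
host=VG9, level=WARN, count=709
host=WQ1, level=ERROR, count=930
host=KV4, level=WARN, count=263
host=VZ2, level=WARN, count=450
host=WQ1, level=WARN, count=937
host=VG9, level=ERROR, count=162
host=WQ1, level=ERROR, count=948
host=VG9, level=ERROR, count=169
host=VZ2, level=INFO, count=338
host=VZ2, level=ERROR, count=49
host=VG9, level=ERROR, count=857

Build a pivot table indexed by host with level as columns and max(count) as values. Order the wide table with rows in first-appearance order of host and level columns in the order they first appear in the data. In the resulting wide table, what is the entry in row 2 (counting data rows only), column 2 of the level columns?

836

With rows in first-appearance order of host, row 2 is host=KV4. level columns in first-appearance order: INFO, DEBUG, WARN, FATAL, ERROR; column 2 is DEBUG.
Long rows with host=KV4, level=DEBUG: max(579, 836, 401) = 836.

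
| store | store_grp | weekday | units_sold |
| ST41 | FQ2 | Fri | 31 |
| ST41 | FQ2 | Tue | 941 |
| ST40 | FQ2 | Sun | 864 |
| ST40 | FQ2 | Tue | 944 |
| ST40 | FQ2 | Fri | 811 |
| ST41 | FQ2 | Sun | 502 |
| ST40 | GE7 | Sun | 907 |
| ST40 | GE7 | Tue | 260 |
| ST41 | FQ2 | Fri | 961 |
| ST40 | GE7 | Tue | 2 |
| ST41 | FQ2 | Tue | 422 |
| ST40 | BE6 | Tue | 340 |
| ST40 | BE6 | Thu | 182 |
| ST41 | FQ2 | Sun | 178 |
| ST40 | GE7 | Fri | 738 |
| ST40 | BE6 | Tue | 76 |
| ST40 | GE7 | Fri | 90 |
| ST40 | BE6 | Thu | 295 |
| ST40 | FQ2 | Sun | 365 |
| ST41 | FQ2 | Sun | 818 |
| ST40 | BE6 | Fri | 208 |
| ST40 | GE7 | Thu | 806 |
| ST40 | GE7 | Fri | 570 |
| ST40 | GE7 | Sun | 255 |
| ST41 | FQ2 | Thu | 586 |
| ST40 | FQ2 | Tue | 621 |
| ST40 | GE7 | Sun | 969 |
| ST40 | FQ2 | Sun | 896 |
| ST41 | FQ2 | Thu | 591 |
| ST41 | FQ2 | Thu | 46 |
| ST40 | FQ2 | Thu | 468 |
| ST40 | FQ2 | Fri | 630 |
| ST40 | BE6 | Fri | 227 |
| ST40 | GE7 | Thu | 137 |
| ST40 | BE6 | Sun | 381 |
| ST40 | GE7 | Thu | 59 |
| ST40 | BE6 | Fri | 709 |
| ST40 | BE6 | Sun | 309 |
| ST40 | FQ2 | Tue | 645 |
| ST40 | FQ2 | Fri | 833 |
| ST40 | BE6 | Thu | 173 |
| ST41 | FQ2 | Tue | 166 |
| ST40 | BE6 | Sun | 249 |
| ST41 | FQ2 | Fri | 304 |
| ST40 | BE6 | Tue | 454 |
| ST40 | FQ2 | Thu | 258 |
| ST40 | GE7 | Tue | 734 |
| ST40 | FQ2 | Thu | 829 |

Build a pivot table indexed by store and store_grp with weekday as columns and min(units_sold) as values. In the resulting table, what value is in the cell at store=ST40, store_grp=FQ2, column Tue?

Rows with store=ST40, store_grp=FQ2 and weekday=Tue: units_sold values are 944, 621, 645.
min(944, 621, 645) = 621.

621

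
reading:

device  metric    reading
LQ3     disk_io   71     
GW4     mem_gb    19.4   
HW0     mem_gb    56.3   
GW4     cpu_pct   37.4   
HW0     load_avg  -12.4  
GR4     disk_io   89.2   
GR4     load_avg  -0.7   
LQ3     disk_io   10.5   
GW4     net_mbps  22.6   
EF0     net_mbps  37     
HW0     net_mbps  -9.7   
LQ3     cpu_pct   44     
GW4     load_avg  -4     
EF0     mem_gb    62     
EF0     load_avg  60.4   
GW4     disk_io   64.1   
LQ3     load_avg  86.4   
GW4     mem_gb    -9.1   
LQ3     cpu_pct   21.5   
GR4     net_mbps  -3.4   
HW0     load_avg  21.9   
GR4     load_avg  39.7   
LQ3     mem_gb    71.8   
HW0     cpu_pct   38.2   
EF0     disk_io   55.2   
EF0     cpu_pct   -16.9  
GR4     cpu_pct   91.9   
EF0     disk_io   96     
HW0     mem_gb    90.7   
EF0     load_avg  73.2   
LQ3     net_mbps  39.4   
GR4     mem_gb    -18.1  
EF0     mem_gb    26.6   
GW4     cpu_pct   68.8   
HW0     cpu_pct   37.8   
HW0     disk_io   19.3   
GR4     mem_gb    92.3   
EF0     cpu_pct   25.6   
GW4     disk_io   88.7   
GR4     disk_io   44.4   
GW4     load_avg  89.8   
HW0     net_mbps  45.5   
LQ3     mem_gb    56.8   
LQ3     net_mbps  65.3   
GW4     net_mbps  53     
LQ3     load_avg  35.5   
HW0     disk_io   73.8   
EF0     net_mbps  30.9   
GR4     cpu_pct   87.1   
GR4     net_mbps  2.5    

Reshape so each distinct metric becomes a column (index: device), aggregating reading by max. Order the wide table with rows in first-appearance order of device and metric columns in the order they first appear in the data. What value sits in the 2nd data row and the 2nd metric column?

With rows in first-appearance order of device, row 2 is device=GW4. metric columns in first-appearance order: disk_io, mem_gb, cpu_pct, load_avg, net_mbps; column 2 is mem_gb.
Long rows with device=GW4, metric=mem_gb: max(19.4, -9.1) = 19.4.

19.4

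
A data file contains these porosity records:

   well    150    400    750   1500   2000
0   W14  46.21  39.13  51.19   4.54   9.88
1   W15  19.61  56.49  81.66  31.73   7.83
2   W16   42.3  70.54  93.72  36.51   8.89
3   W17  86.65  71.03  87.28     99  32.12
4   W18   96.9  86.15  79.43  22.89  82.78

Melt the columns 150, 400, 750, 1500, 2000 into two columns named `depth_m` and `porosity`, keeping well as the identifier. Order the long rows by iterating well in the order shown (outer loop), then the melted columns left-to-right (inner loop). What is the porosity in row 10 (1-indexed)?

25 rows total (5 × 5). Row 10: index ⌊(10-1)/5⌋ = 1 into well → W15; (10-1) mod 5 = 4 into the melted columns → 2000.
So row 10 is (W15, 2000, 7.83); porosity = 7.83.

7.83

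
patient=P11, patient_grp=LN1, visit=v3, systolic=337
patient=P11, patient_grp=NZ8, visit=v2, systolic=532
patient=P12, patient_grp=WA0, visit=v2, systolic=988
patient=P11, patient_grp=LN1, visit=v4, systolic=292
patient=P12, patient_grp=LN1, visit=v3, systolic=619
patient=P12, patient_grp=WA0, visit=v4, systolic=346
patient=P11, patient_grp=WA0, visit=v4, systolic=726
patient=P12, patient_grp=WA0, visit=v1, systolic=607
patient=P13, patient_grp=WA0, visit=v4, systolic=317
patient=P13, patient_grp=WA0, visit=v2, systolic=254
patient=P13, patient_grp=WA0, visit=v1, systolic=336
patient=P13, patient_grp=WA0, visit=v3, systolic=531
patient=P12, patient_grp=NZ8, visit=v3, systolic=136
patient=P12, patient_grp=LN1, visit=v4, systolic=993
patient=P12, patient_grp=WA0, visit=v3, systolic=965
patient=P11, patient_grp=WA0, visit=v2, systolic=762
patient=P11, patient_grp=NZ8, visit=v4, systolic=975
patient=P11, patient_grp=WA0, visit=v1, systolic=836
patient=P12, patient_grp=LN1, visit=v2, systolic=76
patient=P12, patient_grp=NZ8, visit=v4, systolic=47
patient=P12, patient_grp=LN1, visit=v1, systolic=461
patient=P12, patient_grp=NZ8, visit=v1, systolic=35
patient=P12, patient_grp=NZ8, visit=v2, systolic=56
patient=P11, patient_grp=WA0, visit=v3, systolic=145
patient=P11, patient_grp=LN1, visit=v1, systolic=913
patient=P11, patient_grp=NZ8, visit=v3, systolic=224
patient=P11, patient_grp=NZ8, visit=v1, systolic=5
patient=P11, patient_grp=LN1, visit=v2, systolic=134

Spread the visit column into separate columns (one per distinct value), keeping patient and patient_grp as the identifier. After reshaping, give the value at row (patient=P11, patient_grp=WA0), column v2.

762

Wide layout: rows indexed by patient and patient_grp, columns are the 4 distinct visit values (v3, v2, v4, v1).
Cell (patient=P11, patient_grp=WA0, visit=v2) draws from the long row where patient=P11, patient_grp=WA0 and visit=v2, which has systolic=762.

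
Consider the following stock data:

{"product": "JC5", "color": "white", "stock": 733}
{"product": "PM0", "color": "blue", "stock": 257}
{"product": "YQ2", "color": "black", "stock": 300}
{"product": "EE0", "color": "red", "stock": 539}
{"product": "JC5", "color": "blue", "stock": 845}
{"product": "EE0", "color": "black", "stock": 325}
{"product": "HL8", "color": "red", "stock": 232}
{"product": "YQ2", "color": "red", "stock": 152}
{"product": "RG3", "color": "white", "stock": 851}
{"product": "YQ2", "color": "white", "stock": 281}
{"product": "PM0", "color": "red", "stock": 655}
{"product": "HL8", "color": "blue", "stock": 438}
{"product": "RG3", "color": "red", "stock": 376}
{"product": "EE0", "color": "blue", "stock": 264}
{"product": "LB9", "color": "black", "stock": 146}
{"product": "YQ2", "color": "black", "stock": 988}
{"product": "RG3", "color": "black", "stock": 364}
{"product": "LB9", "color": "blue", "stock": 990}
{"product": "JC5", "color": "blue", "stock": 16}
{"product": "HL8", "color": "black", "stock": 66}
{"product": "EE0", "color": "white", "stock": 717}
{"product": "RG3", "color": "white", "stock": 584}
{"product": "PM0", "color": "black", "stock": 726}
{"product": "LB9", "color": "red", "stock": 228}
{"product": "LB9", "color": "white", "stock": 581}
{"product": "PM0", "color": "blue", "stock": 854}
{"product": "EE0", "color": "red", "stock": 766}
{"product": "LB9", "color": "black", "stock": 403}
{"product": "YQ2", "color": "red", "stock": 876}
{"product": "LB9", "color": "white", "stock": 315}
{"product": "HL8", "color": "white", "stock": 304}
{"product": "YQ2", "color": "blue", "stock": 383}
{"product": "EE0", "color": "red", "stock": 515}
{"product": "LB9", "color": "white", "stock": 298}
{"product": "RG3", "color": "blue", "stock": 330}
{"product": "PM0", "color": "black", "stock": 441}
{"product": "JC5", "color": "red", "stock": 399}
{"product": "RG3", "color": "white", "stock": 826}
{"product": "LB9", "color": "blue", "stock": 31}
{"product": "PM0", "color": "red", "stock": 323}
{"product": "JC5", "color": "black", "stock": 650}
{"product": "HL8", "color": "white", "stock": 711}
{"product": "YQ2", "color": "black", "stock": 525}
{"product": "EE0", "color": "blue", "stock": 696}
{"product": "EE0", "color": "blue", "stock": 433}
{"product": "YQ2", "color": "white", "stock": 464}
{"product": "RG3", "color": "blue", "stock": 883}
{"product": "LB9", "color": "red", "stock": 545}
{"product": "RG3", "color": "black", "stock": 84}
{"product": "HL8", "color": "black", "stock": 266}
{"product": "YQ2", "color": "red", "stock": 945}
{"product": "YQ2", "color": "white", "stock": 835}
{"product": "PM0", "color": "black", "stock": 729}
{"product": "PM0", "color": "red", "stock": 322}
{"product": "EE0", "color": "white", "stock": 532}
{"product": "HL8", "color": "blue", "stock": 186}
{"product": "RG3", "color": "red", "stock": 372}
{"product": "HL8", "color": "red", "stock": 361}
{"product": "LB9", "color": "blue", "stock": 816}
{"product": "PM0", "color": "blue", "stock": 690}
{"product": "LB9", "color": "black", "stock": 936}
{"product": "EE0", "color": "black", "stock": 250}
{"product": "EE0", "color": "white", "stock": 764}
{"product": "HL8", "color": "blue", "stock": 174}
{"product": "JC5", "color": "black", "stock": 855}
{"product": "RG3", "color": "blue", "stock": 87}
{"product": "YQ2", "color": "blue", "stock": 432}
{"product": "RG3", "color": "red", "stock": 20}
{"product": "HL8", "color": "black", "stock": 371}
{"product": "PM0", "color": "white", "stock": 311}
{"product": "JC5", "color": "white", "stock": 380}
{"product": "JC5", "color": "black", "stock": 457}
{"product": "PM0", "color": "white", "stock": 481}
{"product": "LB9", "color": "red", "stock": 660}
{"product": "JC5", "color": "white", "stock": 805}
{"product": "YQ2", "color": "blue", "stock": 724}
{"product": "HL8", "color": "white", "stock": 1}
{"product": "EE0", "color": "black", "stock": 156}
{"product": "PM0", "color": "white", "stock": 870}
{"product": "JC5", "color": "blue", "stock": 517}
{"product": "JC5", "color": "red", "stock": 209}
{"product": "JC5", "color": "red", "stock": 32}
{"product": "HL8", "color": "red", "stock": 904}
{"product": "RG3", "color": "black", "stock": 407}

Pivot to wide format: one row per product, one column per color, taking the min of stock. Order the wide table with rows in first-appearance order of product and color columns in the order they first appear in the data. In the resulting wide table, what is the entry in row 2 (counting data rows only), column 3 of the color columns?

441

With rows in first-appearance order of product, row 2 is product=PM0. color columns in first-appearance order: white, blue, black, red; column 3 is black.
Long rows with product=PM0, color=black: min(726, 441, 729) = 441.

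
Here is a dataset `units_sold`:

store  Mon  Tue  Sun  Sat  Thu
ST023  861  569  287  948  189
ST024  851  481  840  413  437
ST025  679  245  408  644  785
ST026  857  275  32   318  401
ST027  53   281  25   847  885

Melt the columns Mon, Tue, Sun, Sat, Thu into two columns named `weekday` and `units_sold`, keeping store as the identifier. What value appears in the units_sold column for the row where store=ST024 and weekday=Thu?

Unpivoting turns each (store, wide-column) pair into one long row.
The wide cell at row ST024, column Thu holds 437, so the long row (ST024, Thu) has units_sold=437.

437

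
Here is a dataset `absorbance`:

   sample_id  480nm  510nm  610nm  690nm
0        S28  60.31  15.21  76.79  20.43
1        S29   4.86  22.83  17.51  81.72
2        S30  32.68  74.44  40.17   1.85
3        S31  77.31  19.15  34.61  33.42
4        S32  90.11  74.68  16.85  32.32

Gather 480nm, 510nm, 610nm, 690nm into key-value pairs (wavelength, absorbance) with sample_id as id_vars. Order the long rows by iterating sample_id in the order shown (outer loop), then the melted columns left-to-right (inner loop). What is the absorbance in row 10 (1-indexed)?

74.44

20 rows total (5 × 4). Row 10: index ⌊(10-1)/4⌋ = 2 into sample_id → S30; (10-1) mod 4 = 1 into the melted columns → 510nm.
So row 10 is (S30, 510nm, 74.44); absorbance = 74.44.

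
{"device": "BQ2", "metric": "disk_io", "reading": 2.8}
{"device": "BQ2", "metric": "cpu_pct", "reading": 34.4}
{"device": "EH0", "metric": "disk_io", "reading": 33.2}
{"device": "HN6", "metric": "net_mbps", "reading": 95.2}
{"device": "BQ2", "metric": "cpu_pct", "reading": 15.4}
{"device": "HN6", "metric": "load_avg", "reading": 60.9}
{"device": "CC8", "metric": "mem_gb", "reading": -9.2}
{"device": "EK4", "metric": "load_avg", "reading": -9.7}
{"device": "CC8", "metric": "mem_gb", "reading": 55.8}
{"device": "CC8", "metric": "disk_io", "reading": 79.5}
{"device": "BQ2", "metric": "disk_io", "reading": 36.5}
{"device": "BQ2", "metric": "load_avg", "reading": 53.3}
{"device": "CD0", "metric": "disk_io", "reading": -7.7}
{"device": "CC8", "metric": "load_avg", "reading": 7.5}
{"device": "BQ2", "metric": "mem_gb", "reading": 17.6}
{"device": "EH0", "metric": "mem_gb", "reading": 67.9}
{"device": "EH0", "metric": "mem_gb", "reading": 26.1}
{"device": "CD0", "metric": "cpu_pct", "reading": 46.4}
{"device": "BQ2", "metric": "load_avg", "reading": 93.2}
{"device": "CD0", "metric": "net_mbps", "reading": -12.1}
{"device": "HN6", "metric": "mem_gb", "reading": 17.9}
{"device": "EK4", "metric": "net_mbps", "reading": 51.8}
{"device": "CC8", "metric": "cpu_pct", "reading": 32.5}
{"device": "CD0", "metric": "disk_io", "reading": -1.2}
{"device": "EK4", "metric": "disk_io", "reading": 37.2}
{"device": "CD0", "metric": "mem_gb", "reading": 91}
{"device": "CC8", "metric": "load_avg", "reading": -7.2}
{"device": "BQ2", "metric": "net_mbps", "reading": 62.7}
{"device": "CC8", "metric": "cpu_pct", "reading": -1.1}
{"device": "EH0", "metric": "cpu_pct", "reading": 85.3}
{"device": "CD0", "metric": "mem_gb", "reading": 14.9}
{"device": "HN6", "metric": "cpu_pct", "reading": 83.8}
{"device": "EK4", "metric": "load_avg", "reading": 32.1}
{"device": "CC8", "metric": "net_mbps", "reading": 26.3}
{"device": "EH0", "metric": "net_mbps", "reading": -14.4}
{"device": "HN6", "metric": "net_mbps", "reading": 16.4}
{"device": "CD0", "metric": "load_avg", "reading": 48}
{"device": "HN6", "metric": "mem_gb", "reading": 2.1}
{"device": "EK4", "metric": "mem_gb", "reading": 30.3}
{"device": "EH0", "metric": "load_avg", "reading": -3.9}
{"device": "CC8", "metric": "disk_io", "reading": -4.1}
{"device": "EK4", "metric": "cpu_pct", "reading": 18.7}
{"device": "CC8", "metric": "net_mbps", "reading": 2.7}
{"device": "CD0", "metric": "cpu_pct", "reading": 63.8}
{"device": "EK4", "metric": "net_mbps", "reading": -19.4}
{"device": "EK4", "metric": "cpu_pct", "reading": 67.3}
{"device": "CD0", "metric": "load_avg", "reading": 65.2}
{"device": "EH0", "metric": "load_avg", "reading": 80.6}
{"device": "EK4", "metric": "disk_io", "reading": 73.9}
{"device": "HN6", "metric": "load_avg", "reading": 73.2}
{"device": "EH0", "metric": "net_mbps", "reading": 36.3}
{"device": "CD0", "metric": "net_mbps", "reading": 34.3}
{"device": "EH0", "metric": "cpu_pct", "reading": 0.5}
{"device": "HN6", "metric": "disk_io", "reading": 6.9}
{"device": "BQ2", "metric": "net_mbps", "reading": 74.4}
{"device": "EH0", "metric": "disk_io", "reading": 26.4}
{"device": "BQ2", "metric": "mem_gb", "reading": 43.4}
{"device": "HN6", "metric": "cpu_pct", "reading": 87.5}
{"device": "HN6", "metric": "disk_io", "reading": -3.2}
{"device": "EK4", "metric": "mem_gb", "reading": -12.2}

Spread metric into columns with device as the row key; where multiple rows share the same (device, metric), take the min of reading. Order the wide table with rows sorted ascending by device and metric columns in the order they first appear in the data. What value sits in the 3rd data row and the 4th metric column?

48

With rows sorted ascending by device, row 3 is device=CD0. metric columns in first-appearance order: disk_io, cpu_pct, net_mbps, load_avg, mem_gb; column 4 is load_avg.
Long rows with device=CD0, metric=load_avg: min(48, 65.2) = 48.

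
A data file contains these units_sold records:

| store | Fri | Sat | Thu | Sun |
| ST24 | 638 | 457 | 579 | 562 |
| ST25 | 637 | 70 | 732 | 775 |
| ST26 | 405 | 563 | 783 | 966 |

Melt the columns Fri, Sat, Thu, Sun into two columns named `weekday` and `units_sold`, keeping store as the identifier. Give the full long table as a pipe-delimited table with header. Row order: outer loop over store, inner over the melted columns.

Each (store, column) pair becomes one row: 3 × 4 = 12 rows.
For example, (ST24, Fri) → units_sold=638.

| store | weekday | units_sold |
| ST24 | Fri | 638 |
| ST24 | Sat | 457 |
| ST24 | Thu | 579 |
| ST24 | Sun | 562 |
| ST25 | Fri | 637 |
| ST25 | Sat | 70 |
| ST25 | Thu | 732 |
| ST25 | Sun | 775 |
| ST26 | Fri | 405 |
| ST26 | Sat | 563 |
| ST26 | Thu | 783 |
| ST26 | Sun | 966 |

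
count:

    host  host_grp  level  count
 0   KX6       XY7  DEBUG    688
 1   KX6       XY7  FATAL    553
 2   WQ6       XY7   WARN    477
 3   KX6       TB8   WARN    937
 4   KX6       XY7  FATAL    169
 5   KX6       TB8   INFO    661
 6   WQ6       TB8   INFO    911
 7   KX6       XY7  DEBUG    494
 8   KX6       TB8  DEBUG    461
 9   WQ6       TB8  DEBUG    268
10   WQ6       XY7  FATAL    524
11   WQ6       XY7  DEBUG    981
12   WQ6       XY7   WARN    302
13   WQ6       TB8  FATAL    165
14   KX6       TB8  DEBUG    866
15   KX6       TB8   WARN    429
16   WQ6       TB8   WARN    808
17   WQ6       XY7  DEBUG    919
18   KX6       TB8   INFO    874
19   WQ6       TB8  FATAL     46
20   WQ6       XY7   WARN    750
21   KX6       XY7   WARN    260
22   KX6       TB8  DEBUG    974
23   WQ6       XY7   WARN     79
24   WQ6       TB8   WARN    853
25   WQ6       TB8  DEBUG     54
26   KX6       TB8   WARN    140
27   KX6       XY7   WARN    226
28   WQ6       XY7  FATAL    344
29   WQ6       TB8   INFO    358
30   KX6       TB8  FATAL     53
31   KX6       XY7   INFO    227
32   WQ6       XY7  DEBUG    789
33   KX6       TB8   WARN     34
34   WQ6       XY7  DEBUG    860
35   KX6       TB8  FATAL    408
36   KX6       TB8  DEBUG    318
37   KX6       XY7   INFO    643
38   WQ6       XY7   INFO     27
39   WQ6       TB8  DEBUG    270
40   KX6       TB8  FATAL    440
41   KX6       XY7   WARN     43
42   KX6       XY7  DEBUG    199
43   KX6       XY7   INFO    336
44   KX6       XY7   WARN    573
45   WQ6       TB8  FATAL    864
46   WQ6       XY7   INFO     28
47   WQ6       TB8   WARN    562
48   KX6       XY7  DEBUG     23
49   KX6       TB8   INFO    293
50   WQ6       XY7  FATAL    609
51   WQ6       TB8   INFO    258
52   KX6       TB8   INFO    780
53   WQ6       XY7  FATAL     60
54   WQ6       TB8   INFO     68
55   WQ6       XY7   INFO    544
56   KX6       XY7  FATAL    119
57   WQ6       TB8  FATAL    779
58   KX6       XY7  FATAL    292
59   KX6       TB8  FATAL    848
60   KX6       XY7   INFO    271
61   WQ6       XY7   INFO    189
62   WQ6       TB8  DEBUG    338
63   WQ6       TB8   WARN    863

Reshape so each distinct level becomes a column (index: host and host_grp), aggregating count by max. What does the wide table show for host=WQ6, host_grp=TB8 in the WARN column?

Rows with host=WQ6, host_grp=TB8 and level=WARN: count values are 808, 853, 562, 863.
max(808, 853, 562, 863) = 863.

863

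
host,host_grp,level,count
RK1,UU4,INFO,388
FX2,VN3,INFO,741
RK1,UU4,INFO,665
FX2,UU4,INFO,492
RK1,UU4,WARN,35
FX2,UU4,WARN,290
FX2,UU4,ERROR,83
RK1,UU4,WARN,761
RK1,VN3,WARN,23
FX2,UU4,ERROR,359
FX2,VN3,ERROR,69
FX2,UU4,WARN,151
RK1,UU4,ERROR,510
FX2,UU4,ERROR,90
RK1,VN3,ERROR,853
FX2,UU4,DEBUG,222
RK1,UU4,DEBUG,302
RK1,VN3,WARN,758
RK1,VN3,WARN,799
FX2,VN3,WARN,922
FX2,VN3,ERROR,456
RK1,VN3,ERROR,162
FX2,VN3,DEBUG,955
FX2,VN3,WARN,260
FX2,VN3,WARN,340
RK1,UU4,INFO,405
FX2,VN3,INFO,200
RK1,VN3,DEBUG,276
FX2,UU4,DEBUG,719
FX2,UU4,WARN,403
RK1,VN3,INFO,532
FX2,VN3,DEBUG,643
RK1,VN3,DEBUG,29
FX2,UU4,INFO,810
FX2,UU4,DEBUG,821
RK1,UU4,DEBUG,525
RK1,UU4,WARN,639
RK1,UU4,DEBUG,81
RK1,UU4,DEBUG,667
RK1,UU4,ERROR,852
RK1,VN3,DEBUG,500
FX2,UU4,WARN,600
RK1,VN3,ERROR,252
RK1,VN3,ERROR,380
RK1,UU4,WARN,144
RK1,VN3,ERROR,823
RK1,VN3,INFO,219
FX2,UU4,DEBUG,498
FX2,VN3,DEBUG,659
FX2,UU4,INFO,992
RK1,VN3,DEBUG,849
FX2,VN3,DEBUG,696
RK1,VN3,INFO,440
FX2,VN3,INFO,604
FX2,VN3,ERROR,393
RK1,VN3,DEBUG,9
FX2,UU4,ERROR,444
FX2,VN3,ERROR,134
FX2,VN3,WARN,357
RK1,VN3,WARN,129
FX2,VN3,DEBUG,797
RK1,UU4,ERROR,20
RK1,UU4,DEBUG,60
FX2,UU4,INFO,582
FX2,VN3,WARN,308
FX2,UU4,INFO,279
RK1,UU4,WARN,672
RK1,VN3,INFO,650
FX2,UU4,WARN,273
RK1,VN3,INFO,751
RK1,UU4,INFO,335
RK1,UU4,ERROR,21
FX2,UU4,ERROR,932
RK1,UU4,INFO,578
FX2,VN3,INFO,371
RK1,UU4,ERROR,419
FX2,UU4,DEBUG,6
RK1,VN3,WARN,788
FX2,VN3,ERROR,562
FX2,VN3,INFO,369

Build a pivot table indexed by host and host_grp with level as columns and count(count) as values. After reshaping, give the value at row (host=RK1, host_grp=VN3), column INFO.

5

Rows with host=RK1, host_grp=VN3 and level=INFO: count values are 532, 219, 440, 650, 751.
5 rows match — count = 5.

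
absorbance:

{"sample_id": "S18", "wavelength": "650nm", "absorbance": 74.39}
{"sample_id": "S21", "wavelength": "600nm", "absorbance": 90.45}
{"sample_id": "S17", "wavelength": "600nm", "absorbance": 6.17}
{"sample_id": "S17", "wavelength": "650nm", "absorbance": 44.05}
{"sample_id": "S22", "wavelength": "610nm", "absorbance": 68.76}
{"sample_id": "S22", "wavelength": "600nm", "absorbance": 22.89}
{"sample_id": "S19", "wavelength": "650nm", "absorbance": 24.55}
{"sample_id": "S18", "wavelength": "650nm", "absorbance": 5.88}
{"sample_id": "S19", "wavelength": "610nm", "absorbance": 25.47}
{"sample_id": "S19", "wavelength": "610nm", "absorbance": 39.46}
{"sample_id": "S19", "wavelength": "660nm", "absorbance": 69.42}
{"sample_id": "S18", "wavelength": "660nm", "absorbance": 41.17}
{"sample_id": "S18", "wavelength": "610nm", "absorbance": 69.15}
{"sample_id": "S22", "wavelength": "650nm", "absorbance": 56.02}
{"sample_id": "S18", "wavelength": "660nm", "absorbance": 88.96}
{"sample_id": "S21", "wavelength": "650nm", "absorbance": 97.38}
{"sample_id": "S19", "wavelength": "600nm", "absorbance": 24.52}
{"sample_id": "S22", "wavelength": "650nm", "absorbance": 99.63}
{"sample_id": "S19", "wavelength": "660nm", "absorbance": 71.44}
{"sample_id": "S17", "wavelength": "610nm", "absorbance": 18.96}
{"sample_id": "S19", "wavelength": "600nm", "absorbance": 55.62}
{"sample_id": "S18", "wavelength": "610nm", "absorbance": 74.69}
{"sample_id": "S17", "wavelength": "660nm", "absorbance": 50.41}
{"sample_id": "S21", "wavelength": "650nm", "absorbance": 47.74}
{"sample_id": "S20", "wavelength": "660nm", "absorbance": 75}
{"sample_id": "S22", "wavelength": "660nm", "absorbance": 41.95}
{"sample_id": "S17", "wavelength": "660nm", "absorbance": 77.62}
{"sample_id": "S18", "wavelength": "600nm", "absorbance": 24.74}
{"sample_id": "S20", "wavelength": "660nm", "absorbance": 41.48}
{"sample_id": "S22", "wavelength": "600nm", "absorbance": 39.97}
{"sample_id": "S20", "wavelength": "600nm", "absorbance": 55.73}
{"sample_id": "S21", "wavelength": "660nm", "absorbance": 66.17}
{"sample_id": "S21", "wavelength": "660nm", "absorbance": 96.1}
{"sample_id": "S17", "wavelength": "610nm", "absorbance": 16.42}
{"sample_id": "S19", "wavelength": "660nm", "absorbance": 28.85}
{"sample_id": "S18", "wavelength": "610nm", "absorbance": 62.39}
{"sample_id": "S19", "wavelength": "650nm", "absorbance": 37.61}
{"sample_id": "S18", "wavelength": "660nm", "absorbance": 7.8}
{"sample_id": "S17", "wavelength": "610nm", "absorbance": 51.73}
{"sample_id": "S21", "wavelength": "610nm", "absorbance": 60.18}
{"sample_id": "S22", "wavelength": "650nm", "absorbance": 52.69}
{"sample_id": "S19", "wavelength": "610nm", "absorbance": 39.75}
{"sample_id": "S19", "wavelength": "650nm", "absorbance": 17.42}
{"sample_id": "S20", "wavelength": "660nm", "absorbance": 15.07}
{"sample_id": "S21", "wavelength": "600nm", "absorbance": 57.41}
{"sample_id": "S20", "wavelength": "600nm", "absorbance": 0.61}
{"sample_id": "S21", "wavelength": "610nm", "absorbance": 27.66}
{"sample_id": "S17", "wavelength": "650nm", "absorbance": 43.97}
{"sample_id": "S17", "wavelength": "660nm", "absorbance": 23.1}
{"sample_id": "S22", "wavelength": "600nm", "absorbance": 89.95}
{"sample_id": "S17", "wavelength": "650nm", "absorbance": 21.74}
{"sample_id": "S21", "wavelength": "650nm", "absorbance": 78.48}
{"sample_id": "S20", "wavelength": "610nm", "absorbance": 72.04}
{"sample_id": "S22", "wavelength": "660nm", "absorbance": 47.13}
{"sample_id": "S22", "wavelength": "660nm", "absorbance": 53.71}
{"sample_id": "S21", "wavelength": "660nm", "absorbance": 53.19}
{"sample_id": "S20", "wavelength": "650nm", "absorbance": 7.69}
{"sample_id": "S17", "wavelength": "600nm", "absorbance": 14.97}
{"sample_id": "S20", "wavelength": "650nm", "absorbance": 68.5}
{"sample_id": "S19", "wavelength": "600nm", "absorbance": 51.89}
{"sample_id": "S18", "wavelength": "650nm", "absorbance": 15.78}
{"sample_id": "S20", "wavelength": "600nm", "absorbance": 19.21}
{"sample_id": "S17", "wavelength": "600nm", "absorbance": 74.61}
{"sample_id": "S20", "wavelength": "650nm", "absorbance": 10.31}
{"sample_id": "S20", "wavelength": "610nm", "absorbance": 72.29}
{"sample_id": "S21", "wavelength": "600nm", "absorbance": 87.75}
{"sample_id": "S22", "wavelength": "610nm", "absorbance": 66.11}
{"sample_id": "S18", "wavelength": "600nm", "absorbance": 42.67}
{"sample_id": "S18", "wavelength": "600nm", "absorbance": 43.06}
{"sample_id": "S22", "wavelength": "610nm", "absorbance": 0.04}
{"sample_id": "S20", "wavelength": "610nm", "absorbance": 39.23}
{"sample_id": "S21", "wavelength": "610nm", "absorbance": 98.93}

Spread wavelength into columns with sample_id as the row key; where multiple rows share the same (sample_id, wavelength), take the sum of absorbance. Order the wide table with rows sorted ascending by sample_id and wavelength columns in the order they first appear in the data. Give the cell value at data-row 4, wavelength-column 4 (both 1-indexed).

With rows sorted ascending by sample_id, row 4 is sample_id=S20. wavelength columns in first-appearance order: 650nm, 600nm, 610nm, 660nm; column 4 is 660nm.
Long rows with sample_id=S20, wavelength=660nm: 75 + 41.48 + 15.07 = 131.55.

131.55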